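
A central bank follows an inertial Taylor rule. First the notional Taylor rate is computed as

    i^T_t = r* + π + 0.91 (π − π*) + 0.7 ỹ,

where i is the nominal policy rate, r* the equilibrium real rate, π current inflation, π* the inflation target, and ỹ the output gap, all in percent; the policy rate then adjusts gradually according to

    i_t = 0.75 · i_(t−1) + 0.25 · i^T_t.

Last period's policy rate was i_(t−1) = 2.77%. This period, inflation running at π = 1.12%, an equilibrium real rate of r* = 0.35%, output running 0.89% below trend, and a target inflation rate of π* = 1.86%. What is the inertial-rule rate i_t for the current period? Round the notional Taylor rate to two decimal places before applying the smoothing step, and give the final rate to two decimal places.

2.12%

Output 0.89% below potential → ỹ = -0.89.
i^T_t = 0.35 + 1.12 + 0.91 × (1.12 − 1.86) + 0.7 × (-0.89)
   = 0.35 + 1.12 − 0.6734 − 0.623 = 0.17
i_t = 0.75 × 2.77 + 0.25 × 0.17 = 2.0775 + 0.0425 = 2.12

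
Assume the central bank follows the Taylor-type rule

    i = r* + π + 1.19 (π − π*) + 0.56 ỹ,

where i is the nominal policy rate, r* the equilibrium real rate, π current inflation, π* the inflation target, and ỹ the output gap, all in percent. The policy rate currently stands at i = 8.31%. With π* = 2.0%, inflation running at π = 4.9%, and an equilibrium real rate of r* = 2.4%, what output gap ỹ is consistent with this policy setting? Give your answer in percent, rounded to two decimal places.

-4.36%

0.56 ỹ = 8.31 − 2.4 − 4.9 − 1.19 × (4.9 − 2.0) = -2.441
ỹ = -2.441 / 0.56 = -4.36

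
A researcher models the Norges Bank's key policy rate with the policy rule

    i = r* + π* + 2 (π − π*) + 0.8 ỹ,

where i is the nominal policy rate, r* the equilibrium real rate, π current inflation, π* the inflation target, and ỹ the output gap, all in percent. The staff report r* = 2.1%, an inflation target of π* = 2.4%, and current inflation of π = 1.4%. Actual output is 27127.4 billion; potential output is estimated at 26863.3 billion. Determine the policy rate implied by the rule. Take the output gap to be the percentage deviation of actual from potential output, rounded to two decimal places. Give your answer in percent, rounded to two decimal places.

3.28%

Output gap = 100 × (27127.4 − 26863.3) / 26863.3 = 0.98%.
i = 2.10 + 2.40 + 2 × (1.40 − 2.40) + 0.8 × 0.98
   = 2.10 + 2.4 − 2 + 0.784 = 3.28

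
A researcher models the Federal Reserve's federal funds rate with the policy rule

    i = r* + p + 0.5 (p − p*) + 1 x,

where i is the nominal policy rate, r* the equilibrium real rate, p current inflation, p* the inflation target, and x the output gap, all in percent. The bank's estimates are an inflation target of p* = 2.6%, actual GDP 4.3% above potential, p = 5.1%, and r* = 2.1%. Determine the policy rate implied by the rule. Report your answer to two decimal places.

Output 4.3% above potential → x = 4.3.
i = 2.1 + 5.1 + 0.5 × (5.1 − 2.6) + 1 × 4.3
   = 2.1 + 5.1 + 1.25 + 4.3 = 12.75

12.75%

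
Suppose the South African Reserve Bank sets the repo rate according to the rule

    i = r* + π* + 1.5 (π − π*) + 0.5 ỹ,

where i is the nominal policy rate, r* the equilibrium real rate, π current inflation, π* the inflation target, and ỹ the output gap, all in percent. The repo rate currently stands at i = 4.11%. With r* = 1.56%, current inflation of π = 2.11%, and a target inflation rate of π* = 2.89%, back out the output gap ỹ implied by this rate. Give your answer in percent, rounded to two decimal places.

0.5 ỹ = 4.11 − 1.56 − 2.89 − 1.5 × (2.11 − 2.89) = 0.83
ỹ = 0.83 / 0.5 = 1.66

1.66%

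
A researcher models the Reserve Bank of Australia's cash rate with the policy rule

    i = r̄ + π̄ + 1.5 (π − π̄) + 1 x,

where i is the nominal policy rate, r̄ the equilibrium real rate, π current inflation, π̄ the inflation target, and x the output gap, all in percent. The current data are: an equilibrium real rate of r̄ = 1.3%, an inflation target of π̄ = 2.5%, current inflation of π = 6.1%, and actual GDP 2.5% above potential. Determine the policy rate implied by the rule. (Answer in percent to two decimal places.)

11.70%

Output 2.5% above potential → x = 2.5.
i = 1.3 + 2.5 + 1.5 × (6.1 − 2.5) + 1 × 2.5
   = 1.3 + 2.5 + 5.4 + 2.5 = 11.70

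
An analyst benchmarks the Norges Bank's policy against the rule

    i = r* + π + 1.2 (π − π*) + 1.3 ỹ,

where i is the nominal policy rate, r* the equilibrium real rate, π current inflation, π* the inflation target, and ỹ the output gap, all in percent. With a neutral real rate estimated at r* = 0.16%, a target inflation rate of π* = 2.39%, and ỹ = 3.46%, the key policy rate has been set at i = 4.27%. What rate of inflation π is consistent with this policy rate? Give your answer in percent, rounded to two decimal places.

Collecting π: i = r* + (1 + 1.2) π − 1.2 π* + 1.3 ỹ
2.2 π = 4.27 − 0.16 + 1.2 × 2.39 − 1.3 × 3.46 = 2.48
π = 2.48 / 2.2 = 1.13

1.13%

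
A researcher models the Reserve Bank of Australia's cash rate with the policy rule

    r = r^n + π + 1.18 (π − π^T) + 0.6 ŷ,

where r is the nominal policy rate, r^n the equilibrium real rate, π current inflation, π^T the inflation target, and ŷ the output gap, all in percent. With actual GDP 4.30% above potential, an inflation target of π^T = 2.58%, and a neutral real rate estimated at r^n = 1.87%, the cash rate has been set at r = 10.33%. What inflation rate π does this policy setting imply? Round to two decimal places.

Output 4.30% above potential → ŷ = 4.30.
Collecting π: r = r^n + (1 + 1.18) π − 1.18 π^T + 0.6 ŷ
2.18 π = 10.33 − 1.87 + 1.18 × 2.58 − 0.6 × 4.30 = 8.9244
π = 8.9244 / 2.18 = 4.09

4.09%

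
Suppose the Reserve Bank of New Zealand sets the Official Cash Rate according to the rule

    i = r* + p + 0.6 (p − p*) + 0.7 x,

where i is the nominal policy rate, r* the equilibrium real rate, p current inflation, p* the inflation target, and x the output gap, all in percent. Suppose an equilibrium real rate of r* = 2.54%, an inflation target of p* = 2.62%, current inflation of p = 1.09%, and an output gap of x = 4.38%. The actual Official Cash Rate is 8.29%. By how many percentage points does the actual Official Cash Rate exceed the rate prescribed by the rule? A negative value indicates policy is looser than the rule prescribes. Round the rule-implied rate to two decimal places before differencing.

2.51 pp

i = 2.54 + 1.09 + 0.6 × (1.09 − 2.62) + 0.7 × 4.38
   = 2.54 + 1.09 − 0.918 + 3.066 = 5.78
Deviation = 8.29 − 5.78 = 2.51 pp.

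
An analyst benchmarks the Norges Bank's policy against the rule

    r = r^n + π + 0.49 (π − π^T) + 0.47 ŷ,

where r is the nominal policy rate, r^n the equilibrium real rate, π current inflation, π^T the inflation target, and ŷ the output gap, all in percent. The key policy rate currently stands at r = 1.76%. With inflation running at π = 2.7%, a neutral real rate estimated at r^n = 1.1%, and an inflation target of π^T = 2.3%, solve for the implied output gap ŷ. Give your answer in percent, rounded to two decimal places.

-4.76%

0.47 ŷ = 1.76 − 1.1 − 2.7 − 0.49 × (2.7 − 2.3) = -2.236
ŷ = -2.236 / 0.47 = -4.76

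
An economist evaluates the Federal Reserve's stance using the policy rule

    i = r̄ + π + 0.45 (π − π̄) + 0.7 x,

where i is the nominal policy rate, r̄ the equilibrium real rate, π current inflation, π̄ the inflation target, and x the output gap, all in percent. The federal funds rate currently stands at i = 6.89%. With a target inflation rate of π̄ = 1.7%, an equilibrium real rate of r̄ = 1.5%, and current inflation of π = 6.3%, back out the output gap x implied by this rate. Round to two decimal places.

-4.26%

0.7 x = 6.89 − 1.5 − 6.3 − 0.45 × (6.3 − 1.7) = -2.98
x = -2.98 / 0.7 = -4.26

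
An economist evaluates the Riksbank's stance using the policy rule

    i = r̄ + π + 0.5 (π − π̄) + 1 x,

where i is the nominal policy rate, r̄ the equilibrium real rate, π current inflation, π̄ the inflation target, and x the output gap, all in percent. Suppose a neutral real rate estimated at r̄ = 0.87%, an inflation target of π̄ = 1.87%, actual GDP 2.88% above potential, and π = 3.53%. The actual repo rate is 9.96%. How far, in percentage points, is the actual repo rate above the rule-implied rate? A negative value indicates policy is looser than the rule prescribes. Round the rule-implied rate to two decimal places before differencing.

1.85 pp

Output 2.88% above potential → x = 2.88.
i = 0.87 + 3.53 + 0.5 × (3.53 − 1.87) + 1 × 2.88
   = 0.87 + 3.53 + 0.83 + 2.88 = 8.11
Deviation = 9.96 − 8.11 = 1.85 pp.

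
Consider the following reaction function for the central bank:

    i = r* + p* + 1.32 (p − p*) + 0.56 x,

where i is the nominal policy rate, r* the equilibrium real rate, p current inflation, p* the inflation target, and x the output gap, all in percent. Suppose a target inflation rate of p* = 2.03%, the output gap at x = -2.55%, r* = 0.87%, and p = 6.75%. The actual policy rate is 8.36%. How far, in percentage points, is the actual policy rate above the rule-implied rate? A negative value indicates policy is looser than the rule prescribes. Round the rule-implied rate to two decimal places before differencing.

0.66 pp

i = 0.87 + 2.03 + 1.32 × (6.75 − 2.03) + 0.56 × (-2.55)
   = 0.87 + 2.03 + 6.2304 − 1.428 = 7.70
Deviation = 8.36 − 7.70 = 0.66 pp.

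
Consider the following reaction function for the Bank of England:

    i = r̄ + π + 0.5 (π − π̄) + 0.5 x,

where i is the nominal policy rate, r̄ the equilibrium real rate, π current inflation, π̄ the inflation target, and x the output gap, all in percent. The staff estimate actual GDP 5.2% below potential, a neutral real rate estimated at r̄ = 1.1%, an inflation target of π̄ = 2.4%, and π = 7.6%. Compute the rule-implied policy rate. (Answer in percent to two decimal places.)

Output 5.2% below potential → x = -5.2.
i = 1.1 + 7.6 + 0.5 × (7.6 − 2.4) + 0.5 × (-5.2)
   = 1.1 + 7.6 + 2.6 − 2.6 = 8.70

8.70%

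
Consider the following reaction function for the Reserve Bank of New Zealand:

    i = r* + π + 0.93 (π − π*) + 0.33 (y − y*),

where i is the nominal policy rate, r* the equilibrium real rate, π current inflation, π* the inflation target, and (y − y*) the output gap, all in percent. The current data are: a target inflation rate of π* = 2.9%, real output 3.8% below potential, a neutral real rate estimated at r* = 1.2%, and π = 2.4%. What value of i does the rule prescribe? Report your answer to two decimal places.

Output 3.8% below potential → (y − y*) = -3.8.
i = 1.2 + 2.4 + 0.93 × (2.4 − 2.9) + 0.33 × (-3.8)
   = 1.2 + 2.4 − 0.465 − 1.254 = 1.88

1.88%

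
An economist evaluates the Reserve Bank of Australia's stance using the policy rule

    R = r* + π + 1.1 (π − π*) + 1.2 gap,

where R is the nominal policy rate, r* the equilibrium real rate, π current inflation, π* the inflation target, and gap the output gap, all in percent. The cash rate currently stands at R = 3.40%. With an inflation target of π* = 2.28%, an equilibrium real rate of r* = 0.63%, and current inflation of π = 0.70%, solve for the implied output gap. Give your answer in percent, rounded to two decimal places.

1.2 gap = 3.40 − 0.63 − 0.70 − 1.1 × (0.70 − 2.28) = 3.808
gap = 3.808 / 1.2 = 3.17

3.17%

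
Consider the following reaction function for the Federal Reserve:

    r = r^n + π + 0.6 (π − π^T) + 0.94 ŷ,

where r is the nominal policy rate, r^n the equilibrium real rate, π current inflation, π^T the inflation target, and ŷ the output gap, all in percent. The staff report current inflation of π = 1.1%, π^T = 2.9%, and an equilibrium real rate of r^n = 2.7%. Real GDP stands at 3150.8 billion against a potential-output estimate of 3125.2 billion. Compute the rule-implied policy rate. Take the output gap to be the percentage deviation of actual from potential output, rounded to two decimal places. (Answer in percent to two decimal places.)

Output gap = 100 × (3150.8 − 3125.2) / 3125.2 = 0.82%.
r = 2.70 + 1.10 + 0.6 × (1.10 − 2.90) + 0.94 × 0.82
   = 2.70 + 1.1 − 1.08 + 0.7708 = 3.49

3.49%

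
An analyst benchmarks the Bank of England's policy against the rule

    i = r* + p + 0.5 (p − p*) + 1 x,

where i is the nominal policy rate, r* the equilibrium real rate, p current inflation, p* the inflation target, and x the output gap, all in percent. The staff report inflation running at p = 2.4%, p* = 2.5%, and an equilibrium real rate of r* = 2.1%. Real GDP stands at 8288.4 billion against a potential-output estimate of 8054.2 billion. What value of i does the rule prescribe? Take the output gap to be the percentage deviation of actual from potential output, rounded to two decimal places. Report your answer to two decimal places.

7.36%

Output gap = 100 × (8288.4 − 8054.2) / 8054.2 = 2.91%.
i = 2.10 + 2.40 + 0.5 × (2.40 − 2.50) + 1 × 2.91
   = 2.10 + 2.4 − 0.05 + 2.91 = 7.36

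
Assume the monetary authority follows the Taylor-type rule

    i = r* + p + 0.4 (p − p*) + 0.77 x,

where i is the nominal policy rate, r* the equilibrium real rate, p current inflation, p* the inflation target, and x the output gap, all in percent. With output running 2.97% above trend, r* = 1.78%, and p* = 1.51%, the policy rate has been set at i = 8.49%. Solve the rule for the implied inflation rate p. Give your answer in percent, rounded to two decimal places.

3.59%

Output 2.97% above potential → x = 2.97.
Collecting p: i = r* + (1 + 0.4) p − 0.4 p* + 0.77 x
1.4 p = 8.49 − 1.78 + 0.4 × 1.51 − 0.77 × 2.97 = 5.0271
p = 5.0271 / 1.4 = 3.59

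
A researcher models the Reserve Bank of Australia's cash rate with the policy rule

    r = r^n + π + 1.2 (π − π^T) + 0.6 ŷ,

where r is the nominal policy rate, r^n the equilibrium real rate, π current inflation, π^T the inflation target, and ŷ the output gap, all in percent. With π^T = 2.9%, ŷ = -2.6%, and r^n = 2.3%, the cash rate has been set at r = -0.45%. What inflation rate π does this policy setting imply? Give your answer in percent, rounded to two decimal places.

Collecting π: r = r^n + (1 + 1.2) π − 1.2 π^T + 0.6 ŷ
2.2 π = -0.45 − 2.3 + 1.2 × 2.9 − 0.6 × (-2.6) = 2.29
π = 2.29 / 2.2 = 1.04

1.04%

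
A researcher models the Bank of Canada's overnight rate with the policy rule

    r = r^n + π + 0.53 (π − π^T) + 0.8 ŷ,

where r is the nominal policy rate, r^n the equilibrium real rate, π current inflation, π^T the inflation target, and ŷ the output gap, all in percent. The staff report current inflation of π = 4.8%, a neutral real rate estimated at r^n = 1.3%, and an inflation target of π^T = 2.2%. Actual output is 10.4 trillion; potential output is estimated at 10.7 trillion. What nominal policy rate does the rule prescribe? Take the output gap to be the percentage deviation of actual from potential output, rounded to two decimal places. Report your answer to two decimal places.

Output gap = 100 × (10.4 − 10.7) / 10.7 = -2.80%.
r = 1.30 + 4.80 + 0.53 × (4.80 − 2.20) + 0.8 × (-2.80)
   = 1.30 + 4.8 + 1.378 − 2.24 = 5.24

5.24%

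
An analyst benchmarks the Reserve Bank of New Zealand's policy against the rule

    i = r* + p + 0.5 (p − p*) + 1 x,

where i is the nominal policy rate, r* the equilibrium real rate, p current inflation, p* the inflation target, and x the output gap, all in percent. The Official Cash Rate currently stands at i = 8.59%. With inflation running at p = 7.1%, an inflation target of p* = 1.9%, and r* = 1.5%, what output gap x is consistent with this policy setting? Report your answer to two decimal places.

-2.61%

1 x = 8.59 − 1.5 − 7.1 − 0.5 × (7.1 − 1.9) = -2.61
x = -2.61 / 1 = -2.61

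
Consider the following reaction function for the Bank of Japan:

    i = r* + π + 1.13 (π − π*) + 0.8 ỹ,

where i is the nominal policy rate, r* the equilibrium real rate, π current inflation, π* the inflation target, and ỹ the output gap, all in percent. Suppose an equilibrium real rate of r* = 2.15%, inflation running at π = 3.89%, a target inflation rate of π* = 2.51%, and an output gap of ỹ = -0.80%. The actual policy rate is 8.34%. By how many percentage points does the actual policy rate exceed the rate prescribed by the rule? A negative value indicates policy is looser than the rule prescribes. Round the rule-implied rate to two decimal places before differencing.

1.38 pp

i = 2.15 + 3.89 + 1.13 × (3.89 − 2.51) + 0.8 × (-0.80)
   = 2.15 + 3.89 + 1.5594 − 0.64 = 6.96
Deviation = 8.34 − 6.96 = 1.38 pp.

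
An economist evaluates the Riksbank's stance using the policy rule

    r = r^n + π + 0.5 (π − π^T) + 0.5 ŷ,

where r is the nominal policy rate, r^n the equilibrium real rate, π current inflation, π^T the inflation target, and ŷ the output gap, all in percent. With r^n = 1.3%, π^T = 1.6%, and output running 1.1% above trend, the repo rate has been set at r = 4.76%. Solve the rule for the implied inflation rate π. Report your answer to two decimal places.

Output 1.1% above potential → ŷ = 1.1.
Collecting π: r = r^n + (1 + 0.5) π − 0.5 π^T + 0.5 ŷ
1.5 π = 4.76 − 1.3 + 0.5 × 1.6 − 0.5 × 1.1 = 3.71
π = 3.71 / 1.5 = 2.47

2.47%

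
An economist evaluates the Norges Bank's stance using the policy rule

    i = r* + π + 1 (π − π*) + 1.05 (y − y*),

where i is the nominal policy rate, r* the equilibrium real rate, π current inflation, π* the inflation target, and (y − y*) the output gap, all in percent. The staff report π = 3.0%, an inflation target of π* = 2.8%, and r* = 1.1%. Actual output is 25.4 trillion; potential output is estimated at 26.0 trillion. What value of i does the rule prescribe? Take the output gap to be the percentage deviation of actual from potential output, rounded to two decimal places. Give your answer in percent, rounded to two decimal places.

Output gap = 100 × (25.4 − 26.0) / 26.0 = -2.31%.
i = 1.10 + 3.00 + 1 × (3.00 − 2.80) + 1.05 × (-2.31)
   = 1.10 + 3 + 0.2 − 2.4255 = 1.87

1.87%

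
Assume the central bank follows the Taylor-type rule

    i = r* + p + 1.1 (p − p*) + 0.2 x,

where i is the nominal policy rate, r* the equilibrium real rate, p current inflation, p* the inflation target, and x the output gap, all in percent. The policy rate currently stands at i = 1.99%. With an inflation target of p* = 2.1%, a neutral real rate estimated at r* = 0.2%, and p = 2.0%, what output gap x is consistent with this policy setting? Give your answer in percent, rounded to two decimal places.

-0.50%

0.2 x = 1.99 − 0.2 − 2.0 − 1.1 × (2.0 − 2.1) = -0.1
x = -0.1 / 0.2 = -0.50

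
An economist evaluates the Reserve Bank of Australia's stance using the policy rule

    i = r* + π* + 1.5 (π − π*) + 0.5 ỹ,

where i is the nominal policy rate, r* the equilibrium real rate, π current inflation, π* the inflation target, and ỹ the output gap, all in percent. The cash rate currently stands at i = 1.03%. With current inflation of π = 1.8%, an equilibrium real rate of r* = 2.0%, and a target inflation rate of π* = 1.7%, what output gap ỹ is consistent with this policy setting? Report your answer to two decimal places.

-5.64%

0.5 ỹ = 1.03 − 2.0 − 1.7 − 1.5 × (1.8 − 1.7) = -2.82
ỹ = -2.82 / 0.5 = -5.64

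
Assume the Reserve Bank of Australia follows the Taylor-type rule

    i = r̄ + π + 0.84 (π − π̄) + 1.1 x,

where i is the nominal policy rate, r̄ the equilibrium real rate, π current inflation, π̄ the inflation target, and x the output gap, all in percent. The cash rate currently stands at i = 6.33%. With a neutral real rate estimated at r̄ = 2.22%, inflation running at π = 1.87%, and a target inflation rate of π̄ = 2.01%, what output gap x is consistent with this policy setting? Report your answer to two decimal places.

2.14%

1.1 x = 6.33 − 2.22 − 1.87 − 0.84 × (1.87 − 2.01) = 2.3576
x = 2.3576 / 1.1 = 2.14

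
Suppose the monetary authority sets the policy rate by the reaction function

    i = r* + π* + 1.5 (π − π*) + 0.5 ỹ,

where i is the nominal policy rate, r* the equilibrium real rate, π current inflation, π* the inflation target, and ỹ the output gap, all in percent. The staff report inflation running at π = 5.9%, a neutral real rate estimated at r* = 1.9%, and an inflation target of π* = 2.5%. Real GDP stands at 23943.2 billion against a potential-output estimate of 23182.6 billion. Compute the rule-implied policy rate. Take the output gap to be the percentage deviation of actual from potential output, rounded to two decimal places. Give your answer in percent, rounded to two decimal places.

Output gap = 100 × (23943.2 − 23182.6) / 23182.6 = 3.28%.
i = 1.90 + 2.50 + 1.5 × (5.90 − 2.50) + 0.5 × 3.28
   = 1.90 + 2.5 + 5.1 + 1.64 = 11.14

11.14%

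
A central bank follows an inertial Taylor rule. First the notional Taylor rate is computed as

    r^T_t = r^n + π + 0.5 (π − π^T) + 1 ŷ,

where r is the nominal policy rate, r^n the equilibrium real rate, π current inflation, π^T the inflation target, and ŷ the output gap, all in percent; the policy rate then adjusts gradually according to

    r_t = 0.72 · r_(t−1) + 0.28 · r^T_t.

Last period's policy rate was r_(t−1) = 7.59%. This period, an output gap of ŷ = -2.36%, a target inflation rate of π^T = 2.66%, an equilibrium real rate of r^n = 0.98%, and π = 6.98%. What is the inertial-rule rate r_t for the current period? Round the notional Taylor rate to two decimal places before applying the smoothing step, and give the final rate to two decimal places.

r^T_t = 0.98 + 6.98 + 0.5 × (6.98 − 2.66) + 1 × (-2.36)
   = 0.98 + 6.98 + 2.16 − 2.36 = 7.76
r_t = 0.72 × 7.59 + 0.28 × 7.76 = 5.4648 + 2.1728 = 7.64

7.64%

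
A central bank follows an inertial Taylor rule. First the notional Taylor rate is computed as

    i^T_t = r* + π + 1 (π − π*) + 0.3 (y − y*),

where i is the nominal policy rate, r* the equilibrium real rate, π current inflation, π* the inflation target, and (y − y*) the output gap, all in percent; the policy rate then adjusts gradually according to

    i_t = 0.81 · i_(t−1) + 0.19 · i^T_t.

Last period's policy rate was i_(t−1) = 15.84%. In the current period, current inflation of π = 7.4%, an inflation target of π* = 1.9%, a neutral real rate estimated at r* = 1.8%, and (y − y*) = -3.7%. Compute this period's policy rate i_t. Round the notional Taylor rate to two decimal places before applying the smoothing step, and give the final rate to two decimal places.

15.41%

i^T_t = 1.8 + 7.4 + 1 × (7.4 − 1.9) + 0.3 × (-3.7)
   = 1.8 + 7.4 + 5.5 − 1.11 = 13.59
i_t = 0.81 × 15.84 + 0.19 × 13.59 = 12.8304 + 2.5821 = 15.41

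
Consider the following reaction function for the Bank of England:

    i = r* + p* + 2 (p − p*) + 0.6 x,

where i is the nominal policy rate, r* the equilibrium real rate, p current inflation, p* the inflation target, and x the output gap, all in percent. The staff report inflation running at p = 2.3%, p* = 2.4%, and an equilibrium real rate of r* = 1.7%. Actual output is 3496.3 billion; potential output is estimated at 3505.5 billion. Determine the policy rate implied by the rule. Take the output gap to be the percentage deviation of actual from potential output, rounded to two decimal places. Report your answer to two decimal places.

Output gap = 100 × (3496.3 − 3505.5) / 3505.5 = -0.26%.
i = 1.70 + 2.40 + 2 × (2.30 − 2.40) + 0.6 × (-0.26)
   = 1.70 + 2.4 − 0.2 − 0.156 = 3.74

3.74%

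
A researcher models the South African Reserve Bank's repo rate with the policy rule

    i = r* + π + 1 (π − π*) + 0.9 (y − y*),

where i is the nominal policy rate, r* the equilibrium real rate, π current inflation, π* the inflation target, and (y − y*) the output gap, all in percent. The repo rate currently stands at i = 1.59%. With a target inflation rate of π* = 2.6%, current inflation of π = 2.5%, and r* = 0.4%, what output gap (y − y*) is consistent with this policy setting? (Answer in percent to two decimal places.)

0.9 (y − y*) = 1.59 − 0.4 − 2.5 − 1 × (2.5 − 2.6) = -1.21
(y − y*) = -1.21 / 0.9 = -1.34

-1.34%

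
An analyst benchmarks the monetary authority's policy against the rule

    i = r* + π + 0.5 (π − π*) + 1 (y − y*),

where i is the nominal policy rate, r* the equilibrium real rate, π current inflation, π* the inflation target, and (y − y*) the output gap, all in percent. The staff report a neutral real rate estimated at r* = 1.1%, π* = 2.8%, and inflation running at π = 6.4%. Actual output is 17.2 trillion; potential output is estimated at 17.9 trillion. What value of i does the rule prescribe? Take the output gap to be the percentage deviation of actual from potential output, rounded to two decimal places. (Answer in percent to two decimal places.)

5.39%

Output gap = 100 × (17.2 − 17.9) / 17.9 = -3.91%.
i = 1.10 + 6.40 + 0.5 × (6.40 − 2.80) + 1 × (-3.91)
   = 1.10 + 6.4 + 1.8 − 3.91 = 5.39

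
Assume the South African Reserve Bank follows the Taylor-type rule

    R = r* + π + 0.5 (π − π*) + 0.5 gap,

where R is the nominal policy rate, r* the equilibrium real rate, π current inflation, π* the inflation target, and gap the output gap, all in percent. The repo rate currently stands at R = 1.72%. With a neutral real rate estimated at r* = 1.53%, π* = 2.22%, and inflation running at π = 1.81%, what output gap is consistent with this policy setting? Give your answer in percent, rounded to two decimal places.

-2.83%

0.5 gap = 1.72 − 1.53 − 1.81 − 0.5 × (1.81 − 2.22) = -1.415
gap = -1.415 / 0.5 = -2.83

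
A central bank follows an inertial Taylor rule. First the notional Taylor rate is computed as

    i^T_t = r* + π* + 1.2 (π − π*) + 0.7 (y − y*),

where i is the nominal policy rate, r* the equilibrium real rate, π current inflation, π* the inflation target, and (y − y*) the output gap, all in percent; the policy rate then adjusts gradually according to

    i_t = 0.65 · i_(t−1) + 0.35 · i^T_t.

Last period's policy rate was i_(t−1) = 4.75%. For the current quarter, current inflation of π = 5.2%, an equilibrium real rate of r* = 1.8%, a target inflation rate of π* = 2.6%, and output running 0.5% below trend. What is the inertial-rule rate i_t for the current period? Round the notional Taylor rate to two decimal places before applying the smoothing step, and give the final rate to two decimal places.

Output 0.5% below potential → (y − y*) = -0.5.
i^T_t = 1.8 + 2.6 + 1.2 × (5.2 − 2.6) + 0.7 × (-0.5)
   = 1.8 + 2.6 + 3.12 − 0.35 = 7.17
i_t = 0.65 × 4.75 + 0.35 × 7.17 = 3.0875 + 2.5095 = 5.60

5.60%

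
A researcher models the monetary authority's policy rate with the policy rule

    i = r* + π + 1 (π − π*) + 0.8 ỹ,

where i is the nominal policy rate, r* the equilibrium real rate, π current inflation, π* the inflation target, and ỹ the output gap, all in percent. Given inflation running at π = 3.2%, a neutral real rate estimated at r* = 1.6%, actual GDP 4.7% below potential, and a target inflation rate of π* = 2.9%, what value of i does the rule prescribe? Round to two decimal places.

1.34%

Output 4.7% below potential → ỹ = -4.7.
i = 1.6 + 3.2 + 1 × (3.2 − 2.9) + 0.8 × (-4.7)
   = 1.6 + 3.2 + 0.3 − 3.76 = 1.34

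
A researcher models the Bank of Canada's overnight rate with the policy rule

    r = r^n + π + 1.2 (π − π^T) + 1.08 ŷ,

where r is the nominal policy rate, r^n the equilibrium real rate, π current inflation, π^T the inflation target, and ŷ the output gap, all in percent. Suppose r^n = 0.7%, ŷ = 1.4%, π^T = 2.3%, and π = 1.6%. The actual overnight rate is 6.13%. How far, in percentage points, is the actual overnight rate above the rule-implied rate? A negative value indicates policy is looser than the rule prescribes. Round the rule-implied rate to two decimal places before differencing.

3.16 pp

r = 0.7 + 1.6 + 1.2 × (1.6 − 2.3) + 1.08 × 1.4
   = 0.7 + 1.6 − 0.84 + 1.512 = 2.97
Deviation = 6.13 − 2.97 = 3.16 pp.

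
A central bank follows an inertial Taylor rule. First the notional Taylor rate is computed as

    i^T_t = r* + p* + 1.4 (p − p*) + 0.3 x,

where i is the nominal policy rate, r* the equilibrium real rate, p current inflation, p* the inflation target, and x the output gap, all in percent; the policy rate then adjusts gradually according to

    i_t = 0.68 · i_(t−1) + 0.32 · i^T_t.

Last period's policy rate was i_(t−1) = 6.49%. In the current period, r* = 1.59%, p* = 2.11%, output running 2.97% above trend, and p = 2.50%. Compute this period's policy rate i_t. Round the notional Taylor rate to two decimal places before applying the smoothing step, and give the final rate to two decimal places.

Output 2.97% above potential → x = 2.97.
i^T_t = 1.59 + 2.11 + 1.4 × (2.50 − 2.11) + 0.3 × 2.97
   = 1.59 + 2.11 + 0.546 + 0.891 = 5.14
i_t = 0.68 × 6.49 + 0.32 × 5.14 = 4.4132 + 1.6448 = 6.06

6.06%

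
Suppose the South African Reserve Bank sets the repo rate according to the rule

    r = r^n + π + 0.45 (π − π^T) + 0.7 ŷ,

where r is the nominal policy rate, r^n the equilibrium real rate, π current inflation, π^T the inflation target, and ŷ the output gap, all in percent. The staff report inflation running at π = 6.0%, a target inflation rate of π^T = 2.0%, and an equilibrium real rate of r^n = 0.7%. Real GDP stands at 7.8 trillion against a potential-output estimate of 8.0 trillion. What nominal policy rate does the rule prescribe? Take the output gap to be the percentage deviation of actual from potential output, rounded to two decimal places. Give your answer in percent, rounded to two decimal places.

Output gap = 100 × (7.8 − 8.0) / 8.0 = -2.50%.
r = 0.70 + 6.00 + 0.45 × (6.00 − 2.00) + 0.7 × (-2.50)
   = 0.70 + 6 + 1.8 − 1.75 = 6.75

6.75%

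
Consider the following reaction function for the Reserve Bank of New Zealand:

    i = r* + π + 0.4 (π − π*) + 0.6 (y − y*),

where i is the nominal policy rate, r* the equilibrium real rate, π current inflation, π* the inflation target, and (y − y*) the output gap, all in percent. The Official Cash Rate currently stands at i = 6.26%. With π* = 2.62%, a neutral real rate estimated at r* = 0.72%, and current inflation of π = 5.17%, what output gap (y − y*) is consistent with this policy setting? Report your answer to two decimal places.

-1.08%

0.6 (y − y*) = 6.26 − 0.72 − 5.17 − 0.4 × (5.17 − 2.62) = -0.65
(y − y*) = -0.65 / 0.6 = -1.08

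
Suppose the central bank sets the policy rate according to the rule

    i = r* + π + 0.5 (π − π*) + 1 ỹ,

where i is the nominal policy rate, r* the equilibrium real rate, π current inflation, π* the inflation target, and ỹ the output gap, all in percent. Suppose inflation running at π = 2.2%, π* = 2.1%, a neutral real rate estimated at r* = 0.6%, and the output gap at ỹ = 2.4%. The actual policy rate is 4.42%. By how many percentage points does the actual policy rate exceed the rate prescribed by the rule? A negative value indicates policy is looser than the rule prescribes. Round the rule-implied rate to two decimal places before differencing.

i = 0.6 + 2.2 + 0.5 × (2.2 − 2.1) + 1 × 2.4
   = 0.6 + 2.2 + 0.05 + 2.4 = 5.25
Deviation = 4.42 − 5.25 = -0.83 pp.

-0.83 pp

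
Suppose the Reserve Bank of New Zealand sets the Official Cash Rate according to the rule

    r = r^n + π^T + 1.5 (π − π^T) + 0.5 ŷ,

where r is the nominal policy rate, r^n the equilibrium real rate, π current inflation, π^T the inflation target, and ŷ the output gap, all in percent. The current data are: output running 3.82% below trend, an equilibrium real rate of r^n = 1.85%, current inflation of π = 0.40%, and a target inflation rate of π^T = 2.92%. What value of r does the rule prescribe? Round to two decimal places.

-0.92%

Output 3.82% below potential → ŷ = -3.82.
r = 1.85 + 2.92 + 1.5 × (0.40 − 2.92) + 0.5 × (-3.82)
   = 1.85 + 2.92 − 3.78 − 1.91 = -0.92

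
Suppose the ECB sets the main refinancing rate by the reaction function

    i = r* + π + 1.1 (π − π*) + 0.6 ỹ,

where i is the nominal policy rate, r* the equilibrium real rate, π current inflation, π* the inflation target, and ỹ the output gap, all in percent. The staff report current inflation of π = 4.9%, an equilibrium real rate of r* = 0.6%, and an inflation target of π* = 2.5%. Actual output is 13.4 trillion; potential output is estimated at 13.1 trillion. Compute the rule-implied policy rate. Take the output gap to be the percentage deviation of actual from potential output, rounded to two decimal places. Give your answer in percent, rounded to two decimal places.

9.51%

Output gap = 100 × (13.4 − 13.1) / 13.1 = 2.29%.
i = 0.60 + 4.90 + 1.1 × (4.90 − 2.50) + 0.6 × 2.29
   = 0.60 + 4.9 + 2.64 + 1.374 = 9.51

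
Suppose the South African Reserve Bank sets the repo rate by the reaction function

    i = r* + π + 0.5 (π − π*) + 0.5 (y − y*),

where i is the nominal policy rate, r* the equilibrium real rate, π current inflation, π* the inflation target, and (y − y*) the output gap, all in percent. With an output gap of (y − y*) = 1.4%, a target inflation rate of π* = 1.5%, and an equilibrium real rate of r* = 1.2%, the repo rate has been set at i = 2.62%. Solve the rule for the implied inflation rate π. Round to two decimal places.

0.98%

Collecting π: i = r* + (1 + 0.5) π − 0.5 π* + 0.5 (y − y*)
1.5 π = 2.62 − 1.2 + 0.5 × 1.5 − 0.5 × 1.4 = 1.47
π = 1.47 / 1.5 = 0.98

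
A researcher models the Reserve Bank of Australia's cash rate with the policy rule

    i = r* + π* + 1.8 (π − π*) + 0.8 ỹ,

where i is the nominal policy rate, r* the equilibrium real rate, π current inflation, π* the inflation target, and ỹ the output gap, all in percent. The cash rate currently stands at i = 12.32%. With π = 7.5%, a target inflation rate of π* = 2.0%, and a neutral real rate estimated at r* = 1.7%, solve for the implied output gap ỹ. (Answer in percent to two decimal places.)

-1.60%

0.8 ỹ = 12.32 − 1.7 − 2.0 − 1.8 × (7.5 − 2.0) = -1.28
ỹ = -1.28 / 0.8 = -1.60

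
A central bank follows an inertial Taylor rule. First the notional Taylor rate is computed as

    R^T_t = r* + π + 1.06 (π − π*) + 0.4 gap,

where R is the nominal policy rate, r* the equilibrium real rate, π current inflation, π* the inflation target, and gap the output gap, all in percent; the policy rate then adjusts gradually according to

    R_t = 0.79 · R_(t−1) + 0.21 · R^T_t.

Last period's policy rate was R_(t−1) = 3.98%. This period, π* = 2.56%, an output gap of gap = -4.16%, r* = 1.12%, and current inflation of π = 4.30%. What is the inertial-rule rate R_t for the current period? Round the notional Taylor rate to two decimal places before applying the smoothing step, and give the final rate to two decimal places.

4.32%

R^T_t = 1.12 + 4.30 + 1.06 × (4.30 − 2.56) + 0.4 × (-4.16)
   = 1.12 + 4.3 + 1.8444 − 1.664 = 5.60
R_t = 0.79 × 3.98 + 0.21 × 5.60 = 3.1442 + 1.176 = 4.32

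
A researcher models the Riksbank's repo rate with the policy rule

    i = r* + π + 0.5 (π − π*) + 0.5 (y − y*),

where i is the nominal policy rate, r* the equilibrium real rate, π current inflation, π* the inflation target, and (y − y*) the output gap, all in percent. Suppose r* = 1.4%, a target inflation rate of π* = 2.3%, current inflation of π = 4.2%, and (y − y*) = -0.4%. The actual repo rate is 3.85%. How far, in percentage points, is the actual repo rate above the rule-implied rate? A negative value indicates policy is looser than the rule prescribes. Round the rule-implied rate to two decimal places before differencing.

i = 1.4 + 4.2 + 0.5 × (4.2 − 2.3) + 0.5 × (-0.4)
   = 1.4 + 4.2 + 0.95 − 0.2 = 6.35
Deviation = 3.85 − 6.35 = -2.50 pp.

-2.50 pp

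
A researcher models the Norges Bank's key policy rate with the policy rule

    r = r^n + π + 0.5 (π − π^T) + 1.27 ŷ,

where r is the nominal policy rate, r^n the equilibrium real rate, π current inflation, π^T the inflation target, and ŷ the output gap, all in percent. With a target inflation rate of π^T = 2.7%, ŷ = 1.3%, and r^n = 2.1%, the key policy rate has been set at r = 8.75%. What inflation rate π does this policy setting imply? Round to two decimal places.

4.23%

Collecting π: r = r^n + (1 + 0.5) π − 0.5 π^T + 1.27 ŷ
1.5 π = 8.75 − 2.1 + 0.5 × 2.7 − 1.27 × 1.3 = 6.349
π = 6.349 / 1.5 = 4.23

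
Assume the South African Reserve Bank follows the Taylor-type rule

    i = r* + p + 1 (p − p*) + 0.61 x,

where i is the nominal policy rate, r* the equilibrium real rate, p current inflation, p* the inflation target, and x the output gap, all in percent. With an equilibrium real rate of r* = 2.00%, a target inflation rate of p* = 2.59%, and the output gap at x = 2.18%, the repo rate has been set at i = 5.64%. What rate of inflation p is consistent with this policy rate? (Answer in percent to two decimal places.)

2.45%

Collecting p: i = r* + (1 + 1) p − 1 p* + 0.61 x
2 p = 5.64 − 2.00 + 1 × 2.59 − 0.61 × 2.18 = 4.9002
p = 4.9002 / 2 = 2.45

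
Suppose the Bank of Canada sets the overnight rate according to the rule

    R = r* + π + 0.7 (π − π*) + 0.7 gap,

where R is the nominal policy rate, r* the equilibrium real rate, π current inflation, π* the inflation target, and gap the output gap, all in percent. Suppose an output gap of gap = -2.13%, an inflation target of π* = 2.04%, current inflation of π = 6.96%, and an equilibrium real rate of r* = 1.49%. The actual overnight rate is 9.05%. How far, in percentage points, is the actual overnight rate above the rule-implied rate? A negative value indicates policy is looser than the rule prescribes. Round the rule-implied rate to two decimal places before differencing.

R = 1.49 + 6.96 + 0.7 × (6.96 − 2.04) + 0.7 × (-2.13)
   = 1.49 + 6.96 + 3.444 − 1.491 = 10.40
Deviation = 9.05 − 10.40 = -1.35 pp.

-1.35 pp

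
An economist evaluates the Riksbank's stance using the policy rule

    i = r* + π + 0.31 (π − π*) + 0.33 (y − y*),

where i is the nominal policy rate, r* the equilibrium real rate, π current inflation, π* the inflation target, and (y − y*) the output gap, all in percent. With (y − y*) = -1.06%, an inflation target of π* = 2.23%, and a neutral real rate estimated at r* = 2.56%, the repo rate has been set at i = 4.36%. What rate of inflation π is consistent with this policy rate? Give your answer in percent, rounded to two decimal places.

2.17%

Collecting π: i = r* + (1 + 0.31) π − 0.31 π* + 0.33 (y − y*)
1.31 π = 4.36 − 2.56 + 0.31 × 2.23 − 0.33 × (-1.06) = 2.8411
π = 2.8411 / 1.31 = 2.17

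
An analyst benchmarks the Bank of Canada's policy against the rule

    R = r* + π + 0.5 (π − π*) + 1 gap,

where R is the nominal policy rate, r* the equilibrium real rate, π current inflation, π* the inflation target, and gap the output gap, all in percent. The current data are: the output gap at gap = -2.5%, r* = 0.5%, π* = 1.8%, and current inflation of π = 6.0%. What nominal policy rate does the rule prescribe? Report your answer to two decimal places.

R = 0.5 + 6.0 + 0.5 × (6.0 − 1.8) + 1 × (-2.5)
   = 0.5 + 6 + 2.1 − 2.5 = 6.10

6.10%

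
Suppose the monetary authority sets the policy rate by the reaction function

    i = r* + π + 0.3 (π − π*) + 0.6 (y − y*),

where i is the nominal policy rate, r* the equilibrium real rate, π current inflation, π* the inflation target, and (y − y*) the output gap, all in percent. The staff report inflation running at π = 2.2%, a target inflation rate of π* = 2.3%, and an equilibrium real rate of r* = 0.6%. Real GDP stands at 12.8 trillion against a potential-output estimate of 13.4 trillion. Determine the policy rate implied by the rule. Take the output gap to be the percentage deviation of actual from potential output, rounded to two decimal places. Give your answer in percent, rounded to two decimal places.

0.08%

Output gap = 100 × (12.8 − 13.4) / 13.4 = -4.48%.
i = 0.60 + 2.20 + 0.3 × (2.20 − 2.30) + 0.6 × (-4.48)
   = 0.60 + 2.2 − 0.03 − 2.688 = 0.08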